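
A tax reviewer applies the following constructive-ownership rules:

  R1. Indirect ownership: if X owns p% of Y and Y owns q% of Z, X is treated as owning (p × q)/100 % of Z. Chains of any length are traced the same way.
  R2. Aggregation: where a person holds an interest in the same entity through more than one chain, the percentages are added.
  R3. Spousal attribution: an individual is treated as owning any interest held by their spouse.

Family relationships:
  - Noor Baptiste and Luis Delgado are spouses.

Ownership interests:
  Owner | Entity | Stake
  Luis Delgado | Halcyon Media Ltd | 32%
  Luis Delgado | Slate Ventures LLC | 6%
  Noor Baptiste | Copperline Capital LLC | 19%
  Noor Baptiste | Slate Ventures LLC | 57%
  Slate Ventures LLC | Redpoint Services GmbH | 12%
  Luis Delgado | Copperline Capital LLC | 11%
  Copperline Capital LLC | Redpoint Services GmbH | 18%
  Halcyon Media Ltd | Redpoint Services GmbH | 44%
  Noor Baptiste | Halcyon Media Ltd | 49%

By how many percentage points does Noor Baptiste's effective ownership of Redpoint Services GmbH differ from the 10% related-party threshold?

38.6

By spousal attribution (R3), Noor Baptiste is treated as also owning Luis Delgado's interest in Halcyon Media Ltd, giving 49% + 32% = 81%.
By spousal attribution (R3), Noor Baptiste is treated as also owning Luis Delgado's interest in Slate Ventures LLC, giving 57% + 6% = 63%.
By spousal attribution (R3), Noor Baptiste is treated as also owning Luis Delgado's interest in Copperline Capital LLC, giving 19% + 11% = 30%.
Chain via Halcyon Media Ltd (R1): 81% × 44% = 35.64% of Redpoint Services GmbH.
Chain via Slate Ventures LLC (R1): 63% × 12% = 7.56% of Redpoint Services GmbH.
Chain via Copperline Capital LLC (R1): 30% × 18% = 5.4% of Redpoint Services GmbH.
Aggregating (R2): 35.64% + 7.56% + 5.4% = 48.6%.
48.6% exceeds the 10% threshold by 38.6 percentage points.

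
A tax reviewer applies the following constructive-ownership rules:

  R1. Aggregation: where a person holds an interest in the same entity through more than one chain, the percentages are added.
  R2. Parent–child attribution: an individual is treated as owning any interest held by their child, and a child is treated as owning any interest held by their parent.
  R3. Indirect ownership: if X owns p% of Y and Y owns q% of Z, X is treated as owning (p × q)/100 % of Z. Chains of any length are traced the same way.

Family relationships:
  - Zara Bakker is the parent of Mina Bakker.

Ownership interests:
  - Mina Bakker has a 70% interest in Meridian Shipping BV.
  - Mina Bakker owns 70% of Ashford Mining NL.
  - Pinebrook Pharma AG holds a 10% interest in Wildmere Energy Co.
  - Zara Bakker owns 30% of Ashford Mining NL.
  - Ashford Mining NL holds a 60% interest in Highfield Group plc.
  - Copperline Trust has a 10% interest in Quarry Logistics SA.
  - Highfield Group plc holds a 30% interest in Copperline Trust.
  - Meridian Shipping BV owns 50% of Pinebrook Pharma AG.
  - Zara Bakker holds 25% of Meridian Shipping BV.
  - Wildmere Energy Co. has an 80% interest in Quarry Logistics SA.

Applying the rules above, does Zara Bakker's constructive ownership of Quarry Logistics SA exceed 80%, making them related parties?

No

By parent–child attribution (R2), Zara Bakker is treated as also owning Mina Bakker's interest in Ashford Mining NL, giving 30% + 70% = 100%.
By parent–child attribution (R2), Zara Bakker is treated as also owning Mina Bakker's interest in Meridian Shipping BV, giving 25% + 70% = 95%.
Chain via Ashford Mining NL → Highfield Group plc → Copperline Trust (R3): 100% × 60% × 30% × 10% = 1.8% of Quarry Logistics SA.
Chain via Meridian Shipping BV → Pinebrook Pharma AG → Wildmere Energy Co. (R3): 95% × 50% × 10% × 80% = 3.8% of Quarry Logistics SA.
Aggregating (R1): 1.8% + 3.8% = 5.6%.
5.6% does not exceed the 80% threshold, so Zara is not a related party to Quarry Logistics SA.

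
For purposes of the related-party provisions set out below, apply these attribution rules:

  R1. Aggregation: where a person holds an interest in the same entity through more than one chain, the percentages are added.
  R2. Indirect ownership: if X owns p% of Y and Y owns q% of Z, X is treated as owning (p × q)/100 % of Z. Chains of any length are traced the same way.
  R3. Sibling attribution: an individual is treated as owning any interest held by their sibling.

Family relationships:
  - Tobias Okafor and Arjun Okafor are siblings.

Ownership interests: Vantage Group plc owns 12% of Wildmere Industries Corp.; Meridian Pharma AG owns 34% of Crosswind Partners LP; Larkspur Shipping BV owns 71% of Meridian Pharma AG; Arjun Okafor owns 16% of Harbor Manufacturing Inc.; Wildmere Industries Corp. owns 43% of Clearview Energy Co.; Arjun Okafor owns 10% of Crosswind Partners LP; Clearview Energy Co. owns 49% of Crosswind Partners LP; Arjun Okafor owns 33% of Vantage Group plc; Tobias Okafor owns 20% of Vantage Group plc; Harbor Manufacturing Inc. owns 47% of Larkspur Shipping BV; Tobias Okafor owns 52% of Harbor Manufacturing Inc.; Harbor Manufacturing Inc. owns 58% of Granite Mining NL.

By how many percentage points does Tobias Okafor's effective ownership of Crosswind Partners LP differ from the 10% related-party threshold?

By sibling attribution (R3), Tobias Okafor is treated as also owning Arjun Okafor's interest in Harbor Manufacturing Inc, giving 52% + 16% = 68%.
By sibling attribution (R3), Tobias Okafor is treated as also owning Arjun Okafor's interest in Vantage Group plc, giving 20% + 33% = 53%.
By sibling attribution (R3), Tobias Okafor is treated as owning Arjun Okafor's 10% interest in Crosswind Partners LP.
Chain via Harbor Manufacturing Inc. → Larkspur Shipping BV → Meridian Pharma AG (R2): 68% × 47% × 71% × 34% = 7.715144% of Crosswind Partners LP.
Chain via Vantage Group plc → Wildmere Industries Corp. → Clearview Energy Co. (R2): 53% × 12% × 43% × 49% = 1.340052% of Crosswind Partners LP.
Direct interest in Crosswind Partners LP: 10%.
Aggregating (R1): 7.715144% + 1.340052% + 10% = 19.055196%.
19.055196% exceeds the 10% threshold by 9.055196 percentage points.

9.055196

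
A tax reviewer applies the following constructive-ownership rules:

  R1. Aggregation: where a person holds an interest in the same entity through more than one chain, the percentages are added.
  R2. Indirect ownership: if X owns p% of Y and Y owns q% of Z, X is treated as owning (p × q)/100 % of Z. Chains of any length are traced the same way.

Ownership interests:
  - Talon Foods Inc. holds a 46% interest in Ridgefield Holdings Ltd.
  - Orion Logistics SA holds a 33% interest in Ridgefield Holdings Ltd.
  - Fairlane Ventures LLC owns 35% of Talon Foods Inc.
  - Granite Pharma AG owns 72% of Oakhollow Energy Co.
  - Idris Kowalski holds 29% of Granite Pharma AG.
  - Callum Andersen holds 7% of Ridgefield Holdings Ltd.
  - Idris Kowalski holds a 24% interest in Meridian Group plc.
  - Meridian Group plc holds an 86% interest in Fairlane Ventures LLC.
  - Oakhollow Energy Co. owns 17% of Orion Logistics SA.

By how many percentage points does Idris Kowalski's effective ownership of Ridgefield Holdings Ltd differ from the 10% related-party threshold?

Chain via Meridian Group plc → Fairlane Ventures LLC → Talon Foods Inc. (R2): 24% × 86% × 35% × 46% = 3.32304% of Ridgefield Holdings Ltd.
Chain via Granite Pharma AG → Oakhollow Energy Co. → Orion Logistics SA (R2): 29% × 72% × 17% × 33% = 1.171368% of Ridgefield Holdings Ltd.
Aggregating (R1): 3.32304% + 1.171368% = 4.494408%.
4.494408% falls short of the 10% threshold by 5.505592 percentage points.

5.505592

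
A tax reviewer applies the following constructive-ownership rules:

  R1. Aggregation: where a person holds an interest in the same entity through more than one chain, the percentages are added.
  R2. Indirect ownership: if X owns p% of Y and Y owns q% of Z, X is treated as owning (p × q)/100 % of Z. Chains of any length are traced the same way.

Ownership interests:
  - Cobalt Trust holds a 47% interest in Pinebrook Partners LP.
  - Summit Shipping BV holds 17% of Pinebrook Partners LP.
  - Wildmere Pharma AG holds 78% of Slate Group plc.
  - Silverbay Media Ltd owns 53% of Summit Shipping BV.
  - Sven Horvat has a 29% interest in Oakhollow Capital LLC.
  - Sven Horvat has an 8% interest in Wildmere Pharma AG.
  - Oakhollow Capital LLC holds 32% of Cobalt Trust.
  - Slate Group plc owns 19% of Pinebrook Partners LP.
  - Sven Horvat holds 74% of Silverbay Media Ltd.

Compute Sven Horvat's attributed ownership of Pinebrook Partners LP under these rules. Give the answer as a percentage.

12.2146%

Chain via Oakhollow Capital LLC → Cobalt Trust (R2): 29% × 32% × 47% = 4.3616% of Pinebrook Partners LP.
Chain via Wildmere Pharma AG → Slate Group plc (R2): 8% × 78% × 19% = 1.1856% of Pinebrook Partners LP.
Chain via Silverbay Media Ltd → Summit Shipping BV (R2): 74% × 53% × 17% = 6.6674% of Pinebrook Partners LP.
Aggregating (R1): 4.3616% + 1.1856% + 6.6674% = 12.2146%.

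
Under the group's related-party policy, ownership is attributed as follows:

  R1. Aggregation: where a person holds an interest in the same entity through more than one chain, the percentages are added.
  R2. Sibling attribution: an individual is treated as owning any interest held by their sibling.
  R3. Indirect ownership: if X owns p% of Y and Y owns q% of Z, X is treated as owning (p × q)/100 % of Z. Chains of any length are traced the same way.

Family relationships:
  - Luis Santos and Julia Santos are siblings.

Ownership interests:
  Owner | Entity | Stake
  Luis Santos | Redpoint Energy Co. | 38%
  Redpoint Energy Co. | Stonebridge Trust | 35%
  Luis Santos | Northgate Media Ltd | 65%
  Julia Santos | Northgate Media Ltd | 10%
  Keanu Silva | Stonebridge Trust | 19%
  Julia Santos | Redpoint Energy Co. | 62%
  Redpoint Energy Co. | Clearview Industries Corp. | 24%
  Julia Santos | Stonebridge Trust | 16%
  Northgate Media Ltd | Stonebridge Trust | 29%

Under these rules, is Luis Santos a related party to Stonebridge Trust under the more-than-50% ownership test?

Yes

By sibling attribution (R2), Luis Santos is treated as also owning Julia Santos's interest in Northgate Media Ltd, giving 65% + 10% = 75%.
By sibling attribution (R2), Luis Santos is treated as also owning Julia Santos's interest in Redpoint Energy Co, giving 38% + 62% = 100%.
By sibling attribution (R2), Luis Santos is treated as owning Julia Santos's 16% interest in Stonebridge Trust.
Chain via Northgate Media Ltd (R3): 75% × 29% = 21.75% of Stonebridge Trust.
Chain via Redpoint Energy Co. (R3): 100% × 35% = 35% of Stonebridge Trust.
Direct interest in Stonebridge Trust: 16%.
Aggregating (R1): 21.75% + 35% + 16% = 72.75%.
72.75% exceeds the 50% threshold, so Luis is a related party to Stonebridge Trust.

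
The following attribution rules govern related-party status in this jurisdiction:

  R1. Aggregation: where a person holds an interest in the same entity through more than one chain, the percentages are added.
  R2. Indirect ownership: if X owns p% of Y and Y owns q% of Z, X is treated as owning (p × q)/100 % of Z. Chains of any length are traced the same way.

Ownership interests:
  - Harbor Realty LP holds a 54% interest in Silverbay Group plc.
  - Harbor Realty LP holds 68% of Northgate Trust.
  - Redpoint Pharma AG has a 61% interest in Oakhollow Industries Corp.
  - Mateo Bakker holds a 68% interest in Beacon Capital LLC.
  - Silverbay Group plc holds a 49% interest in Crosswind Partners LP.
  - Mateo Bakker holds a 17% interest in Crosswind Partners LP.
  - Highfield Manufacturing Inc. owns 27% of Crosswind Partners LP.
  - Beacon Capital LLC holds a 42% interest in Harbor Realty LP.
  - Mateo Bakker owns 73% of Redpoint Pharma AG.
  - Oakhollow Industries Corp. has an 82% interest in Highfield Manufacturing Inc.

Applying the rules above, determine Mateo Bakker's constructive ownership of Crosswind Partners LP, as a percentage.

34.415918%

Chain via Beacon Capital LLC → Harbor Realty LP → Silverbay Group plc (R2): 68% × 42% × 54% × 49% = 7.556976% of Crosswind Partners LP.
Chain via Redpoint Pharma AG → Oakhollow Industries Corp. → Highfield Manufacturing Inc. (R2): 73% × 61% × 82% × 27% = 9.858942% of Crosswind Partners LP.
Direct interest in Crosswind Partners LP: 17%.
Aggregating (R1): 7.556976% + 9.858942% + 17% = 34.415918%.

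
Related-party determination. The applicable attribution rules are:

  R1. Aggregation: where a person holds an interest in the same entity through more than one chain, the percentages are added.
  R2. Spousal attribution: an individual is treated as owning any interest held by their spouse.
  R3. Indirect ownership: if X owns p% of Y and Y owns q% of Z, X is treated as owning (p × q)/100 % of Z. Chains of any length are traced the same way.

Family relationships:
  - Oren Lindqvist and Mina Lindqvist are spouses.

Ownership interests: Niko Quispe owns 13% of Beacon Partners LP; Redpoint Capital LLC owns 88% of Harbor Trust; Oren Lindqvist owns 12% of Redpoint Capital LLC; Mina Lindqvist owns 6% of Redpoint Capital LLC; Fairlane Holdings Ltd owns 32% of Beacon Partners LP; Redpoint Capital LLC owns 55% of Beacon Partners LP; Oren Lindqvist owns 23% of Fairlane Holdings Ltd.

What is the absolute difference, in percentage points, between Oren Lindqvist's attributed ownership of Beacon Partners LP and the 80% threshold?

62.74

By spousal attribution (R2), Oren Lindqvist is treated as also owning Mina Lindqvist's interest in Redpoint Capital LLC, giving 12% + 6% = 18%.
Chain via Fairlane Holdings Ltd (R3): 23% × 32% = 7.36% of Beacon Partners LP.
Chain via Redpoint Capital LLC (R3): 18% × 55% = 9.9% of Beacon Partners LP.
Aggregating (R1): 7.36% + 9.9% = 17.26%.
17.26% falls short of the 80% threshold by 62.74 percentage points.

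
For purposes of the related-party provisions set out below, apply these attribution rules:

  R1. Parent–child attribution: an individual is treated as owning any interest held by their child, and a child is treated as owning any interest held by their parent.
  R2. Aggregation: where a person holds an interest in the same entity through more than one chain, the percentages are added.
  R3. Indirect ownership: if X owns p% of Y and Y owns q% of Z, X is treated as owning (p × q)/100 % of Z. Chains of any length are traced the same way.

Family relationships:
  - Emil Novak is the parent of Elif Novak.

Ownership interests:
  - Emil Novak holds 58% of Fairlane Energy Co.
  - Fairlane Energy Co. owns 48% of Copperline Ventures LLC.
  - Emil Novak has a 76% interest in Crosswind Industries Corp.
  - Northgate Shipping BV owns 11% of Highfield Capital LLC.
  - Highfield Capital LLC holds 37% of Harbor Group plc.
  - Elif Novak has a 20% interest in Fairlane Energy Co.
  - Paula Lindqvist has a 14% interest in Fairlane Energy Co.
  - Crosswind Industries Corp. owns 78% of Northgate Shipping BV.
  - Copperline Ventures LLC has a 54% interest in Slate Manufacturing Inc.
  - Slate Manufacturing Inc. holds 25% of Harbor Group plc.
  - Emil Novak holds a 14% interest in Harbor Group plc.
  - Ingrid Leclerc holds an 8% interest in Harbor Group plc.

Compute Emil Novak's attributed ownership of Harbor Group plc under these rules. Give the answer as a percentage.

21.467096%

By parent–child attribution (R1), Emil Novak is treated as also owning Elif Novak's interest in Fairlane Energy Co, giving 58% + 20% = 78%.
Chain via Fairlane Energy Co. → Copperline Ventures LLC → Slate Manufacturing Inc. (R3): 78% × 48% × 54% × 25% = 5.0544% of Harbor Group plc.
Chain via Crosswind Industries Corp. → Northgate Shipping BV → Highfield Capital LLC (R3): 76% × 78% × 11% × 37% = 2.412696% of Harbor Group plc.
Direct interest in Harbor Group plc: 14%.
Aggregating (R2): 5.0544% + 2.412696% + 14% = 21.467096%.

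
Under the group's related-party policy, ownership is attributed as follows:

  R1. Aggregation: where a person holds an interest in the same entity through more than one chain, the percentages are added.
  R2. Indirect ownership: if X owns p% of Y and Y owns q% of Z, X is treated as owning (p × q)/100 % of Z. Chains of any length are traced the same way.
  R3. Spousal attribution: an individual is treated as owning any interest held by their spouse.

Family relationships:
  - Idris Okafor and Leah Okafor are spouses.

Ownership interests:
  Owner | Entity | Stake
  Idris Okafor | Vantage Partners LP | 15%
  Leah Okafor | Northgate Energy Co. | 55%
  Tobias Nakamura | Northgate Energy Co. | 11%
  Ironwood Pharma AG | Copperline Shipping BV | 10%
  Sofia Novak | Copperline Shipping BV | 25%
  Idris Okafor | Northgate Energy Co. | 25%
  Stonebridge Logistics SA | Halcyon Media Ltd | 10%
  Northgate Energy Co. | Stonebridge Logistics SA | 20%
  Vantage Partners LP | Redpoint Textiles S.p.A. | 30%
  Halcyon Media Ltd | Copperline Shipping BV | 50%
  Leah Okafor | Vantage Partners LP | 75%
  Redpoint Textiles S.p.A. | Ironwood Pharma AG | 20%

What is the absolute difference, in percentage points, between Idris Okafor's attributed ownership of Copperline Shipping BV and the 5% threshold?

By spousal attribution (R3), Idris Okafor is treated as also owning Leah Okafor's interest in Vantage Partners LP, giving 15% + 75% = 90%.
By spousal attribution (R3), Idris Okafor is treated as also owning Leah Okafor's interest in Northgate Energy Co, giving 25% + 55% = 80%.
Chain via Vantage Partners LP → Redpoint Textiles S.p.A. → Ironwood Pharma AG (R2): 90% × 30% × 20% × 10% = 0.54% of Copperline Shipping BV.
Chain via Northgate Energy Co. → Stonebridge Logistics SA → Halcyon Media Ltd (R2): 80% × 20% × 10% × 50% = 0.8% of Copperline Shipping BV.
Aggregating (R1): 0.54% + 0.8% = 1.34%.
1.34% falls short of the 5% threshold by 3.66 percentage points.

3.66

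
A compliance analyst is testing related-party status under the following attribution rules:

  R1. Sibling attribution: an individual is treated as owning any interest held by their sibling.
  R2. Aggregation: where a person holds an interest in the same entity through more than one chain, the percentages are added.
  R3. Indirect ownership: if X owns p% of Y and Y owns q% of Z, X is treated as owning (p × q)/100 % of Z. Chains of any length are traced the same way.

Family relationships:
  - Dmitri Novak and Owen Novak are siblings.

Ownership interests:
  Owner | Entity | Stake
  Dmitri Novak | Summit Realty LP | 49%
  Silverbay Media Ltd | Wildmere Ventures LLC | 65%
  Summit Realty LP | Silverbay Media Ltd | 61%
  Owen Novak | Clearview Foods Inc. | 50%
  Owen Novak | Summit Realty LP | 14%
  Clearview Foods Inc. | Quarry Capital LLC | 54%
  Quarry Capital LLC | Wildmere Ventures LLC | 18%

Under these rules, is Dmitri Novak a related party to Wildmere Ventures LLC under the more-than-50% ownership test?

No

By sibling attribution (R1), Dmitri Novak is treated as also owning Owen Novak's interest in Summit Realty LP, giving 49% + 14% = 63%.
By sibling attribution (R1), Dmitri Novak is treated as owning Owen Novak's 50% interest in Clearview Foods Inc.
Chain via Summit Realty LP → Silverbay Media Ltd (R3): 63% × 61% × 65% = 24.9795% of Wildmere Ventures LLC.
Chain via Clearview Foods Inc. → Quarry Capital LLC (R3): 50% × 54% × 18% = 4.86% of Wildmere Ventures LLC.
Aggregating (R2): 24.9795% + 4.86% = 29.8395%.
29.8395% does not exceed the 50% threshold, so Dmitri is not a related party to Wildmere Ventures LLC.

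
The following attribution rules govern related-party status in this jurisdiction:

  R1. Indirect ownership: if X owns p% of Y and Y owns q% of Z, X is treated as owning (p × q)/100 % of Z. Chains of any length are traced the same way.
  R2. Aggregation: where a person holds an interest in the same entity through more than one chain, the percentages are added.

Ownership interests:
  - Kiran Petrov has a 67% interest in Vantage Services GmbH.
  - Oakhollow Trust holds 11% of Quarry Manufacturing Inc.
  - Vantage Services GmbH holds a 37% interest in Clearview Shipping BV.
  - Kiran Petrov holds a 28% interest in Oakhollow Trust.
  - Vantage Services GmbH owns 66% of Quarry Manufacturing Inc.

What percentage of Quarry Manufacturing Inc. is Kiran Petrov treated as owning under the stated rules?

47.3%

Chain via Vantage Services GmbH (R1): 67% × 66% = 44.22% of Quarry Manufacturing Inc.
Chain via Oakhollow Trust (R1): 28% × 11% = 3.08% of Quarry Manufacturing Inc.
Aggregating (R2): 44.22% + 3.08% = 47.3%.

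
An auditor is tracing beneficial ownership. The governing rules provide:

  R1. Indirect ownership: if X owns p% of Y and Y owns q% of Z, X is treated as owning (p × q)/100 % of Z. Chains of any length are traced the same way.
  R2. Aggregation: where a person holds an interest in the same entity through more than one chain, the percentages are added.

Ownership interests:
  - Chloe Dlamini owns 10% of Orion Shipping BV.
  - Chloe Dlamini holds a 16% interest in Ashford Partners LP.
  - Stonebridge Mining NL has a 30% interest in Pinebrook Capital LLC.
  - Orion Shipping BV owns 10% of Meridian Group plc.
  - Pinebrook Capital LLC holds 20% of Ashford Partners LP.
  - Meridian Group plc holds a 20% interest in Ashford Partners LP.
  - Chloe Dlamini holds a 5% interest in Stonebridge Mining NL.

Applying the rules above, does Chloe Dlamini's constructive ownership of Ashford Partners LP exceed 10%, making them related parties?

Yes

Chain via Stonebridge Mining NL → Pinebrook Capital LLC (R1): 5% × 30% × 20% = 0.3% of Ashford Partners LP.
Chain via Orion Shipping BV → Meridian Group plc (R1): 10% × 10% × 20% = 0.2% of Ashford Partners LP.
Direct interest in Ashford Partners LP: 16%.
Aggregating (R2): 0.3% + 0.2% + 16% = 16.5%.
16.5% exceeds the 10% threshold, so Chloe is a related party to Ashford Partners LP.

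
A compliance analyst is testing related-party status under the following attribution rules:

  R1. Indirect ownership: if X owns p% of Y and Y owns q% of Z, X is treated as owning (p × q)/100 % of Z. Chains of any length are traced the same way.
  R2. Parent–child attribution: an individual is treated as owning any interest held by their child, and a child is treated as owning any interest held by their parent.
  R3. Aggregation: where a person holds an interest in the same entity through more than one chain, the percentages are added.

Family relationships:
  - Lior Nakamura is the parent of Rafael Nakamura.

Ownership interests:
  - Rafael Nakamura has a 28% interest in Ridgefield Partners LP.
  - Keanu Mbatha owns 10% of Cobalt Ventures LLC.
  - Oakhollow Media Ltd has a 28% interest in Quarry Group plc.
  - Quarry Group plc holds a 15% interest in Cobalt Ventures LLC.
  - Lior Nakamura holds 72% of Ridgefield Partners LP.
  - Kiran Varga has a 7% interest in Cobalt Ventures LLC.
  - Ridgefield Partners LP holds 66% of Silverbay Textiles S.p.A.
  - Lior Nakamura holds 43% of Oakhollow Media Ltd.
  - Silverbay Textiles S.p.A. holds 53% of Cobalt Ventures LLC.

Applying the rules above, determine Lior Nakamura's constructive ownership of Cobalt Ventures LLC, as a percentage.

36.786%

By parent–child attribution (R2), Lior Nakamura is treated as also owning Rafael Nakamura's interest in Ridgefield Partners LP, giving 72% + 28% = 100%.
Chain via Oakhollow Media Ltd → Quarry Group plc (R1): 43% × 28% × 15% = 1.806% of Cobalt Ventures LLC.
Chain via Ridgefield Partners LP → Silverbay Textiles S.p.A. (R1): 100% × 66% × 53% = 34.98% of Cobalt Ventures LLC.
Aggregating (R3): 1.806% + 34.98% = 36.786%.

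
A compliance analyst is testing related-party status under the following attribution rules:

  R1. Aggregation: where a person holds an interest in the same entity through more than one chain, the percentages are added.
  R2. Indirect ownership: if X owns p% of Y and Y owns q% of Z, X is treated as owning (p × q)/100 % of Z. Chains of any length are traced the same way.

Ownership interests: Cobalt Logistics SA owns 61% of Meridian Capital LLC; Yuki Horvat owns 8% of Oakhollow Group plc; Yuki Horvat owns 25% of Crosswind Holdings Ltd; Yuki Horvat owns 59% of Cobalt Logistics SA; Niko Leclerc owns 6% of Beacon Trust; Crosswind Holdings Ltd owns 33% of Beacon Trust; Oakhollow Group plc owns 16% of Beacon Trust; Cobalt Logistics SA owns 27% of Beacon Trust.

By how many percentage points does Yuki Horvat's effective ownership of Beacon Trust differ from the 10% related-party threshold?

15.46

Chain via Oakhollow Group plc (R2): 8% × 16% = 1.28% of Beacon Trust.
Chain via Crosswind Holdings Ltd (R2): 25% × 33% = 8.25% of Beacon Trust.
Chain via Cobalt Logistics SA (R2): 59% × 27% = 15.93% of Beacon Trust.
Aggregating (R1): 1.28% + 8.25% + 15.93% = 25.46%.
25.46% exceeds the 10% threshold by 15.46 percentage points.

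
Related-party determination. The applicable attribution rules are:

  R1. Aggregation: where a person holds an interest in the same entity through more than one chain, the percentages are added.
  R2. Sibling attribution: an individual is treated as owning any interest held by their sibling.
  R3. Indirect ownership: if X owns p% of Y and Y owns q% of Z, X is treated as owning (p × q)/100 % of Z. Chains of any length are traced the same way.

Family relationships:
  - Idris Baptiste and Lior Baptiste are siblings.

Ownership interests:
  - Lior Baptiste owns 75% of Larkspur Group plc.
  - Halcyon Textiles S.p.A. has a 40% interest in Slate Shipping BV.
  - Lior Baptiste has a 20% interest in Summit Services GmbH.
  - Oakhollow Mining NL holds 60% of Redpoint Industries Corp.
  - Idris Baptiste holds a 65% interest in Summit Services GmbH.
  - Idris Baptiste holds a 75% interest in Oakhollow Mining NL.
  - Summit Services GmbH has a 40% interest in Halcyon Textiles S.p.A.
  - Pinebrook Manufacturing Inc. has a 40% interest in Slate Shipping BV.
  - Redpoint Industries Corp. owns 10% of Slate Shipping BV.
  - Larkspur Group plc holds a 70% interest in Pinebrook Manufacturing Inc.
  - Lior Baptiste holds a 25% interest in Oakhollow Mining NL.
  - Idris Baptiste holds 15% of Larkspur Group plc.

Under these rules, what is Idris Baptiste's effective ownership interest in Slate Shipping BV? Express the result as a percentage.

By sibling attribution (R2), Idris Baptiste is treated as also owning Lior Baptiste's interest in Larkspur Group plc, giving 15% + 75% = 90%.
By sibling attribution (R2), Idris Baptiste is treated as also owning Lior Baptiste's interest in Oakhollow Mining NL, giving 75% + 25% = 100%.
By sibling attribution (R2), Idris Baptiste is treated as also owning Lior Baptiste's interest in Summit Services GmbH, giving 65% + 20% = 85%.
Chain via Larkspur Group plc → Pinebrook Manufacturing Inc. (R3): 90% × 70% × 40% = 25.2% of Slate Shipping BV.
Chain via Oakhollow Mining NL → Redpoint Industries Corp. (R3): 100% × 60% × 10% = 6% of Slate Shipping BV.
Chain via Summit Services GmbH → Halcyon Textiles S.p.A. (R3): 85% × 40% × 40% = 13.6% of Slate Shipping BV.
Aggregating (R1): 25.2% + 6% + 13.6% = 44.8%.

44.8%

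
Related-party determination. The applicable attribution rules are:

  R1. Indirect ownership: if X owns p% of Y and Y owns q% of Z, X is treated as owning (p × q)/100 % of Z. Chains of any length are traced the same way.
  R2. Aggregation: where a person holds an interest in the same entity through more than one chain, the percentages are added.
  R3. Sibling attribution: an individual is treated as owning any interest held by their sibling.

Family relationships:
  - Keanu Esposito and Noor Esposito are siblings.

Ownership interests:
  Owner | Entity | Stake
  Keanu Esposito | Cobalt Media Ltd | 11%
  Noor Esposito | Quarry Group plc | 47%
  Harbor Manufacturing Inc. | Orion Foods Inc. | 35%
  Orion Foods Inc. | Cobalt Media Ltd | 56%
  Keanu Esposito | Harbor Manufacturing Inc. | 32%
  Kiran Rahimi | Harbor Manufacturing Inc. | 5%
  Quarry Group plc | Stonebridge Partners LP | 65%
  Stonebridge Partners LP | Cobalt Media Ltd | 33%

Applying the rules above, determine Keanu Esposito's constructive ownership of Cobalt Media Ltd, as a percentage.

27.3535%

By sibling attribution (R3), Keanu Esposito is treated as owning Noor Esposito's 47% interest in Quarry Group plc.
Chain via Harbor Manufacturing Inc. → Orion Foods Inc. (R1): 32% × 35% × 56% = 6.272% of Cobalt Media Ltd.
Direct interest in Cobalt Media Ltd: 11%.
Chain via Quarry Group plc → Stonebridge Partners LP (R1): 47% × 65% × 33% = 10.0815% of Cobalt Media Ltd.
Aggregating (R2): 6.272% + 11% + 10.0815% = 27.3535%.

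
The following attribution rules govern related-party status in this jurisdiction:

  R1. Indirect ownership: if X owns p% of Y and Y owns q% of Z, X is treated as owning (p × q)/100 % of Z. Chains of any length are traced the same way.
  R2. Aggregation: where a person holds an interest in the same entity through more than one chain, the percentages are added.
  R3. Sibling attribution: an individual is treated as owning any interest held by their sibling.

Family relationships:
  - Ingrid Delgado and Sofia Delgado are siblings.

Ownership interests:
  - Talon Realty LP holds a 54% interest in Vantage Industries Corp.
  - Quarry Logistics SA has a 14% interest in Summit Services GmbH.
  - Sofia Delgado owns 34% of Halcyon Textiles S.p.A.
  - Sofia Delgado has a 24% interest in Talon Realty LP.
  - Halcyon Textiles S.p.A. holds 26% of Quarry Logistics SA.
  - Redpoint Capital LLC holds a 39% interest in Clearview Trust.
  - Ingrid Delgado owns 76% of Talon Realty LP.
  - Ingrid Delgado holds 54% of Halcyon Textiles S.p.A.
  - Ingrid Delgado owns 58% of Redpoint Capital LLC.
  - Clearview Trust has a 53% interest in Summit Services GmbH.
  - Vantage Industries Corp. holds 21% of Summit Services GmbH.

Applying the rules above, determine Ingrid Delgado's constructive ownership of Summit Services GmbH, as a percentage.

By sibling attribution (R3), Ingrid Delgado is treated as also owning Sofia Delgado's interest in Halcyon Textiles S.p.A, giving 54% + 34% = 88%.
By sibling attribution (R3), Ingrid Delgado is treated as also owning Sofia Delgado's interest in Talon Realty LP, giving 76% + 24% = 100%.
Chain via Redpoint Capital LLC → Clearview Trust (R1): 58% × 39% × 53% = 11.9886% of Summit Services GmbH.
Chain via Halcyon Textiles S.p.A. → Quarry Logistics SA (R1): 88% × 26% × 14% = 3.2032% of Summit Services GmbH.
Chain via Talon Realty LP → Vantage Industries Corp. (R1): 100% × 54% × 21% = 11.34% of Summit Services GmbH.
Aggregating (R2): 11.9886% + 3.2032% + 11.34% = 26.5318%.

26.5318%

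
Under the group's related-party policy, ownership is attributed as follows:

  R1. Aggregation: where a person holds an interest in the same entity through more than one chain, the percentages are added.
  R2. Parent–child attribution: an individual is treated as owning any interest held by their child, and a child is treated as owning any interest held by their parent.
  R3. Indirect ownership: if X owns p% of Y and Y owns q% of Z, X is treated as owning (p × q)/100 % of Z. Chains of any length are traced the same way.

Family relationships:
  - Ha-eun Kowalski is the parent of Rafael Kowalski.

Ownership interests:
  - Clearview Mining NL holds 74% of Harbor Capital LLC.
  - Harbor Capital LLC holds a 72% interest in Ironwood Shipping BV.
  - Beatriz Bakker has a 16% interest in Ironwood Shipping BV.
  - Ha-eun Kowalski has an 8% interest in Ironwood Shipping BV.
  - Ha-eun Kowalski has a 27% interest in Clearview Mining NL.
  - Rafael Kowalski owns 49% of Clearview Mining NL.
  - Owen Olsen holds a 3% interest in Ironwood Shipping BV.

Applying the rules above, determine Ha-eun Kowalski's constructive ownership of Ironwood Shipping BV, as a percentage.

48.4928%

By parent–child attribution (R2), Ha-eun Kowalski is treated as also owning Rafael Kowalski's interest in Clearview Mining NL, giving 27% + 49% = 76%.
Chain via Clearview Mining NL → Harbor Capital LLC (R3): 76% × 74% × 72% = 40.4928% of Ironwood Shipping BV.
Direct interest in Ironwood Shipping BV: 8%.
Aggregating (R1): 40.4928% + 8% = 48.4928%.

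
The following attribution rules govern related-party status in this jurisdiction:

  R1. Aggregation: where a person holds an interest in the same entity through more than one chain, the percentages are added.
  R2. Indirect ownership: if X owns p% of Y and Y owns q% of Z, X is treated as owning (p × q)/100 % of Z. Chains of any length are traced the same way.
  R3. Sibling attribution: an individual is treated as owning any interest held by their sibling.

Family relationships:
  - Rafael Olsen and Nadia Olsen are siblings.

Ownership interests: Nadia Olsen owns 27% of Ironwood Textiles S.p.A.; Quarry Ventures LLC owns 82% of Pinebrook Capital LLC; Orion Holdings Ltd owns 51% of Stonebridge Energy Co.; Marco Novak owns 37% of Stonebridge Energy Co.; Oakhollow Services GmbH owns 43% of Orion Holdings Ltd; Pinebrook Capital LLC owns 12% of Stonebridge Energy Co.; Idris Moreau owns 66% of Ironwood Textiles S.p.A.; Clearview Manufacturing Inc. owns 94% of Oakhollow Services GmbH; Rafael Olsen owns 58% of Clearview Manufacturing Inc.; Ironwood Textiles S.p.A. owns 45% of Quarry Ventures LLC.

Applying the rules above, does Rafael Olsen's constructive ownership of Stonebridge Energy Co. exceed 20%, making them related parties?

By sibling attribution (R3), Rafael Olsen is treated as owning Nadia Olsen's 27% interest in Ironwood Textiles S.p.A.
Chain via Clearview Manufacturing Inc. → Oakhollow Services GmbH → Orion Holdings Ltd (R2): 58% × 94% × 43% × 51% = 11.956236% of Stonebridge Energy Co.
Chain via Ironwood Textiles S.p.A. → Quarry Ventures LLC → Pinebrook Capital LLC (R2): 27% × 45% × 82% × 12% = 1.19556% of Stonebridge Energy Co.
Aggregating (R1): 11.956236% + 1.19556% = 13.151796%.
13.151796% does not exceed the 20% threshold, so Rafael is not a related party to Stonebridge Energy Co.

No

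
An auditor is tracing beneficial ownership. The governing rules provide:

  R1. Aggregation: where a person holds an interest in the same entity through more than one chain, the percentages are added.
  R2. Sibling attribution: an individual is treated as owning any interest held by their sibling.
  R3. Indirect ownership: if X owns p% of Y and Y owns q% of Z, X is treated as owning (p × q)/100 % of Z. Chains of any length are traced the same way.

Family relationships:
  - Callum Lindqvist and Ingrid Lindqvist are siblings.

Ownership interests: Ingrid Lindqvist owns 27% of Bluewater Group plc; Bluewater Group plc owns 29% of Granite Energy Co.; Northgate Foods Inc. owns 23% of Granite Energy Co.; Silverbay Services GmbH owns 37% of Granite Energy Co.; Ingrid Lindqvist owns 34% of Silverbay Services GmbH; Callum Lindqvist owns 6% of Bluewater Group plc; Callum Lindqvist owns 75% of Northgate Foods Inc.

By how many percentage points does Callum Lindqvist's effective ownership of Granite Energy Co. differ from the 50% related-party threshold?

By sibling attribution (R2), Callum Lindqvist is treated as also owning Ingrid Lindqvist's interest in Bluewater Group plc, giving 6% + 27% = 33%.
By sibling attribution (R2), Callum Lindqvist is treated as owning Ingrid Lindqvist's 34% interest in Silverbay Services GmbH.
Chain via Bluewater Group plc (R3): 33% × 29% = 9.57% of Granite Energy Co.
Chain via Northgate Foods Inc. (R3): 75% × 23% = 17.25% of Granite Energy Co.
Chain via Silverbay Services GmbH (R3): 34% × 37% = 12.58% of Granite Energy Co.
Aggregating (R1): 9.57% + 17.25% + 12.58% = 39.4%.
39.4% falls short of the 50% threshold by 10.6 percentage points.

10.6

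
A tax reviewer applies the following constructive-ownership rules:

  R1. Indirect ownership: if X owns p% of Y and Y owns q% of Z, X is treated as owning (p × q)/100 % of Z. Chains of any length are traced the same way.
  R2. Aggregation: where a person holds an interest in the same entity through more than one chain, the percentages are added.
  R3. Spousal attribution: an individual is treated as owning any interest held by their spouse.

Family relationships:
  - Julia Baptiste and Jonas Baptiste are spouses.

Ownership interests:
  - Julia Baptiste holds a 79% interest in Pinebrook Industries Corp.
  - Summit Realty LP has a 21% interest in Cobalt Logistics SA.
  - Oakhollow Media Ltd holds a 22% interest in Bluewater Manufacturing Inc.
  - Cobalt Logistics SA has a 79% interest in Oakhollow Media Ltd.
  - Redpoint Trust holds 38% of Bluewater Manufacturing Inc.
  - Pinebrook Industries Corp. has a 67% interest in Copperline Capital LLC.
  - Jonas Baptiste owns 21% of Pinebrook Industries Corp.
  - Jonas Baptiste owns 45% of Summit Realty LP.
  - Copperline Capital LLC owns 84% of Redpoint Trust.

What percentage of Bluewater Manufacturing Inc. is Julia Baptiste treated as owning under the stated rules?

By spousal attribution (R3), Julia Baptiste is treated as also owning Jonas Baptiste's interest in Pinebrook Industries Corp, giving 79% + 21% = 100%.
By spousal attribution (R3), Julia Baptiste is treated as owning Jonas Baptiste's 45% interest in Summit Realty LP.
Chain via Pinebrook Industries Corp. → Copperline Capital LLC → Redpoint Trust (R1): 100% × 67% × 84% × 38% = 21.3864% of Bluewater Manufacturing Inc.
Chain via Summit Realty LP → Cobalt Logistics SA → Oakhollow Media Ltd (R1): 45% × 21% × 79% × 22% = 1.64241% of Bluewater Manufacturing Inc.
Aggregating (R2): 21.3864% + 1.64241% = 23.02881%.

23.02881%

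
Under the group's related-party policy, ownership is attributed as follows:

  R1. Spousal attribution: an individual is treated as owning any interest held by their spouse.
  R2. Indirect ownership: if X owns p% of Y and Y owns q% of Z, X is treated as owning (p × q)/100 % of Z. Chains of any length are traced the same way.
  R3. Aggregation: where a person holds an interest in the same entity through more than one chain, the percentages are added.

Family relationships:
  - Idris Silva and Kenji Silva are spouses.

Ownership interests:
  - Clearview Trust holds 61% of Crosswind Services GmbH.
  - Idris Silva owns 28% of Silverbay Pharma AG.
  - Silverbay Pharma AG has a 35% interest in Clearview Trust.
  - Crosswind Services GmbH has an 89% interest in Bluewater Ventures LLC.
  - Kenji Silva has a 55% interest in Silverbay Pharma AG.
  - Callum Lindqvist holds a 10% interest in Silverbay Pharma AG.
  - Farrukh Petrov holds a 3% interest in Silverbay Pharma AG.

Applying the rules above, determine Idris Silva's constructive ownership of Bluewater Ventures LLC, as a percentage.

15.771245%

By spousal attribution (R1), Idris Silva is treated as also owning Kenji Silva's interest in Silverbay Pharma AG, giving 28% + 55% = 83%.
Chain via Silverbay Pharma AG → Clearview Trust → Crosswind Services GmbH (R2): 83% × 35% × 61% × 89% = 15.771245% of Bluewater Ventures LLC.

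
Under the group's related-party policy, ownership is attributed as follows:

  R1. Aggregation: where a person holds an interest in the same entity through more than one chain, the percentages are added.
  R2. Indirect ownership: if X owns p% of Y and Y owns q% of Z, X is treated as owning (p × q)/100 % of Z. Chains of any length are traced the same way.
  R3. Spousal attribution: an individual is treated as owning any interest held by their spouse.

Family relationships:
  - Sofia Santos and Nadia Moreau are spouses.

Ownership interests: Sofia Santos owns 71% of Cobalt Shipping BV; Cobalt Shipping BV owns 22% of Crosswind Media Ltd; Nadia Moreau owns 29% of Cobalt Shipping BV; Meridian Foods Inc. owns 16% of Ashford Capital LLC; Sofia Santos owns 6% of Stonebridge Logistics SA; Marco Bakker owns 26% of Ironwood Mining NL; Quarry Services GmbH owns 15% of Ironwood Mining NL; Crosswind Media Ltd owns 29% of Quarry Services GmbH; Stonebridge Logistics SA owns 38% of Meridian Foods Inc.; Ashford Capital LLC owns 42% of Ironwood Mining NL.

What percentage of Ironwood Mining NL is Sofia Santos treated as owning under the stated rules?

1.110216%

By spousal attribution (R3), Sofia Santos is treated as also owning Nadia Moreau's interest in Cobalt Shipping BV, giving 71% + 29% = 100%.
Chain via Cobalt Shipping BV → Crosswind Media Ltd → Quarry Services GmbH (R2): 100% × 22% × 29% × 15% = 0.957% of Ironwood Mining NL.
Chain via Stonebridge Logistics SA → Meridian Foods Inc. → Ashford Capital LLC (R2): 6% × 38% × 16% × 42% = 0.153216% of Ironwood Mining NL.
Aggregating (R1): 0.957% + 0.153216% = 1.110216%.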